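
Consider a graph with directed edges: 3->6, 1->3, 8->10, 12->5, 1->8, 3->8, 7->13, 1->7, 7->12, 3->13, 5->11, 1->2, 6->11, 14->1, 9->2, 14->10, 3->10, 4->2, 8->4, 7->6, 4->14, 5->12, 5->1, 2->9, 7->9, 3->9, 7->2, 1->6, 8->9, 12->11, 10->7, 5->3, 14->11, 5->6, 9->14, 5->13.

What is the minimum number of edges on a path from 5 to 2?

2

Level 0: 5
Level 1: 1, 3, 6, 11, 12, 13
Level 2: 2, 7, 8, 9, 10
Level 3: 4, 14
2 first appears at level 2.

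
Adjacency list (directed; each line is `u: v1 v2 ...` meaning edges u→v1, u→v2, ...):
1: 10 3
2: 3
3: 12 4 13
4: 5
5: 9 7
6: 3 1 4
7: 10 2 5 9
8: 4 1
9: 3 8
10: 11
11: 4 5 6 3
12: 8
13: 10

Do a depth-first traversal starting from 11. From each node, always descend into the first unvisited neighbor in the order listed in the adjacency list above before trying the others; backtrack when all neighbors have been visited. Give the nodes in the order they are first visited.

Visit 11
11 → 4
4 → 5
5 → 9
9 → 3
3 → 12
12 → 8
8 → 1
1 → 10
3 → 13
5 → 7
7 → 2
11 → 6

11 → 4 → 5 → 9 → 3 → 12 → 8 → 1 → 10 → 13 → 7 → 2 → 6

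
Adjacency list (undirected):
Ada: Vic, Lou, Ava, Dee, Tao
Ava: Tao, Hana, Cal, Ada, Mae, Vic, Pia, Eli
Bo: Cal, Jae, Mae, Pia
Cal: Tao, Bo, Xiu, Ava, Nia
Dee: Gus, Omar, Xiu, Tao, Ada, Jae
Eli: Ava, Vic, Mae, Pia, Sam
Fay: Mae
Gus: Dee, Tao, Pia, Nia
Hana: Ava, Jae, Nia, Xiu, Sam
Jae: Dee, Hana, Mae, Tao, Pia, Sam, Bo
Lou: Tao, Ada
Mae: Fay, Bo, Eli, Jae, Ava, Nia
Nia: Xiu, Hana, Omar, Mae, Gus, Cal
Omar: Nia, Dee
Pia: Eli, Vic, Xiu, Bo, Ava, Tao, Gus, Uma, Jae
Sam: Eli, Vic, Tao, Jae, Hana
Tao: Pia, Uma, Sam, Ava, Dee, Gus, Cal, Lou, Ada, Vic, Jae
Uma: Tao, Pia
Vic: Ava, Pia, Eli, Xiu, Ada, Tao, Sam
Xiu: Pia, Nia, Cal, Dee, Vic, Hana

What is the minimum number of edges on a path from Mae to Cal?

2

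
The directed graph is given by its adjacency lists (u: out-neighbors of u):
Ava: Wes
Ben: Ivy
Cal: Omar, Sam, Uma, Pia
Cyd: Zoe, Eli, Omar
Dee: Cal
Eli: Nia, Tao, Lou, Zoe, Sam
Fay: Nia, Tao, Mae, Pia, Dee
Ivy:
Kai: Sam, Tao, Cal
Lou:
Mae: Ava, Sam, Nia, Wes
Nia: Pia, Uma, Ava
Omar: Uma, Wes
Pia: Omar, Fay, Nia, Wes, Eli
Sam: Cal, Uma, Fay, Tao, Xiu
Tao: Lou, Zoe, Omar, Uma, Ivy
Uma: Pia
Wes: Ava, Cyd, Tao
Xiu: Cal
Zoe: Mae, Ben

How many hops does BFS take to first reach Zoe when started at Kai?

Level 0: Kai
Level 1: Cal, Sam, Tao
Level 2: Fay, Ivy, Lou, Omar, Pia, Uma, Xiu, Zoe
Level 3: Ben, Dee, Eli, Mae, Nia, Wes
Level 4: Ava, Cyd
Zoe first appears at level 2.

2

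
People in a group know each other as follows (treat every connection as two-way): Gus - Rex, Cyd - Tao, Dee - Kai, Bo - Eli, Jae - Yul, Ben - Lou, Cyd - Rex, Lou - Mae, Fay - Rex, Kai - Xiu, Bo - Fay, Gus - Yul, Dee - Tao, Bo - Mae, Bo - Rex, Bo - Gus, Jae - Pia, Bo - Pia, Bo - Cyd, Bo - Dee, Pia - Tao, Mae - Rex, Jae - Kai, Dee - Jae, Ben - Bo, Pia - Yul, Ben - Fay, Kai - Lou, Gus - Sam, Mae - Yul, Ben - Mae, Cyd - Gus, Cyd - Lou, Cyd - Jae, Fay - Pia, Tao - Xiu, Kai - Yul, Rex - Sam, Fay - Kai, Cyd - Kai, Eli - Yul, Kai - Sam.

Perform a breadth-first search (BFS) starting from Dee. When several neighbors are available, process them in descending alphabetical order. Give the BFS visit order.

Visit Dee; enqueue Tao, Kai, Jae, Bo → queue [Tao, Kai, Jae, Bo]
Visit Tao; enqueue Xiu, Pia, Cyd → queue [Kai, Jae, Bo, Xiu, Pia, Cyd]
Visit Kai; enqueue Yul, Sam, Lou, Fay → queue [Jae, Bo, Xiu, Pia, Cyd, Yul, Sam, Lou, Fay]
Visit Jae → queue [Bo, Xiu, Pia, Cyd, Yul, Sam, Lou, Fay]
Visit Bo; enqueue Rex, Mae, Gus, Eli, Ben → queue [Xiu, Pia, Cyd, Yul, Sam, Lou, Fay, Rex, Mae, Gus, Eli, Ben]
Visit Xiu → queue [Pia, Cyd, Yul, Sam, Lou, Fay, Rex, Mae, Gus, Eli, Ben]
Visit Pia → queue [Cyd, Yul, Sam, Lou, Fay, Rex, Mae, Gus, Eli, Ben]
Visit Cyd → queue [Yul, Sam, Lou, Fay, Rex, Mae, Gus, Eli, Ben]
Visit Yul → queue [Sam, Lou, Fay, Rex, Mae, Gus, Eli, Ben]
Visit Sam → queue [Lou, Fay, Rex, Mae, Gus, Eli, Ben]
Visit Lou → queue [Fay, Rex, Mae, Gus, Eli, Ben]
Visit Fay → queue [Rex, Mae, Gus, Eli, Ben]
Visit Rex → queue [Mae, Gus, Eli, Ben]
Visit Mae → queue [Gus, Eli, Ben]
Visit Gus → queue [Eli, Ben]
Visit Eli → queue [Ben]
Visit Ben → queue []

Dee, Tao, Kai, Jae, Bo, Xiu, Pia, Cyd, Yul, Sam, Lou, Fay, Rex, Mae, Gus, Eli, Ben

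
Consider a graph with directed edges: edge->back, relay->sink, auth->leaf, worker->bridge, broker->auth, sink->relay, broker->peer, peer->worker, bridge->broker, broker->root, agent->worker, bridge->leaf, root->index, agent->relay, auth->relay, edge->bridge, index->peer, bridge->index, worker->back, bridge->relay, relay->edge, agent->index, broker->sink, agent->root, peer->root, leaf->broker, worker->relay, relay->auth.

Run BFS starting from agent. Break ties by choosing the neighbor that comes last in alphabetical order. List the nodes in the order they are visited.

agent worker root relay index bridge back sink edge auth peer leaf broker

Visit agent; enqueue worker, root, relay, index → queue [worker, root, relay, index]
Visit worker; enqueue bridge, back → queue [root, relay, index, bridge, back]
Visit root → queue [relay, index, bridge, back]
Visit relay; enqueue sink, edge, auth → queue [index, bridge, back, sink, edge, auth]
Visit index; enqueue peer → queue [bridge, back, sink, edge, auth, peer]
Visit bridge; enqueue leaf, broker → queue [back, sink, edge, auth, peer, leaf, broker]
Visit back → queue [sink, edge, auth, peer, leaf, broker]
Visit sink → queue [edge, auth, peer, leaf, broker]
Visit edge → queue [auth, peer, leaf, broker]
Visit auth → queue [peer, leaf, broker]
Visit peer → queue [leaf, broker]
Visit leaf → queue [broker]
Visit broker → queue []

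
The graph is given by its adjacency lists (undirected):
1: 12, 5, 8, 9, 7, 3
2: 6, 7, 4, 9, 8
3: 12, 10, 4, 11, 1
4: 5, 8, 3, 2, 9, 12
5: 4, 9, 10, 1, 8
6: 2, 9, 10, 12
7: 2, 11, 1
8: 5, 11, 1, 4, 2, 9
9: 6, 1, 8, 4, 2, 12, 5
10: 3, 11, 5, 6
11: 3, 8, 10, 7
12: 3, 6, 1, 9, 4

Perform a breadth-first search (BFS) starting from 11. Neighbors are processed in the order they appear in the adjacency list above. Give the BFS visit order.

11 3 8 10 7 12 4 1 5 2 9 6

Visit 11; enqueue 3, 8, 10, 7 → queue [3, 8, 10, 7]
Visit 3; enqueue 12, 4, 1 → queue [8, 10, 7, 12, 4, 1]
Visit 8; enqueue 5, 2, 9 → queue [10, 7, 12, 4, 1, 5, 2, 9]
Visit 10; enqueue 6 → queue [7, 12, 4, 1, 5, 2, 9, 6]
Visit 7 → queue [12, 4, 1, 5, 2, 9, 6]
Visit 12 → queue [4, 1, 5, 2, 9, 6]
Visit 4 → queue [1, 5, 2, 9, 6]
Visit 1 → queue [5, 2, 9, 6]
Visit 5 → queue [2, 9, 6]
Visit 2 → queue [9, 6]
Visit 9 → queue [6]
Visit 6 → queue []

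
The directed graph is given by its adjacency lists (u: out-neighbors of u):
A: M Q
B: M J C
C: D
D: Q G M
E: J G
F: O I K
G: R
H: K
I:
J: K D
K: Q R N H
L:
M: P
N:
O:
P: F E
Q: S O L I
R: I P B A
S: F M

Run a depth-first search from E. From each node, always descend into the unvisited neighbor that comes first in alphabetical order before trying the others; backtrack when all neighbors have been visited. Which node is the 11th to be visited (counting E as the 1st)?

Visit E
E → G
G → R
R → A
A → M
M → P
P → F
F → I
F → K
K → H
K → N
K → Q
Q → L
Q → O
Q → S
R → B
B → C
C → D
B → J

Visit order: E, G, R, A, M, P, F, I, K, H, N, Q, L, O, S, B, C, D, J

N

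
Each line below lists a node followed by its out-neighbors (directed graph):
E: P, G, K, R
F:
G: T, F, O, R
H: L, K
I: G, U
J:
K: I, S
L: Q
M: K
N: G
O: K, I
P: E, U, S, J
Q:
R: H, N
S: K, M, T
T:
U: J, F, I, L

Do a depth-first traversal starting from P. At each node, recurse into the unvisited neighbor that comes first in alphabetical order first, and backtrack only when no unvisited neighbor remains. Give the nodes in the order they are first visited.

Visit P
P → E
E → G
G → F
G → O
O → I
I → U
U → J
U → L
L → Q
O → K
K → S
S → M
S → T
G → R
R → H
R → N

P, E, G, F, O, I, U, J, L, Q, K, S, M, T, R, H, N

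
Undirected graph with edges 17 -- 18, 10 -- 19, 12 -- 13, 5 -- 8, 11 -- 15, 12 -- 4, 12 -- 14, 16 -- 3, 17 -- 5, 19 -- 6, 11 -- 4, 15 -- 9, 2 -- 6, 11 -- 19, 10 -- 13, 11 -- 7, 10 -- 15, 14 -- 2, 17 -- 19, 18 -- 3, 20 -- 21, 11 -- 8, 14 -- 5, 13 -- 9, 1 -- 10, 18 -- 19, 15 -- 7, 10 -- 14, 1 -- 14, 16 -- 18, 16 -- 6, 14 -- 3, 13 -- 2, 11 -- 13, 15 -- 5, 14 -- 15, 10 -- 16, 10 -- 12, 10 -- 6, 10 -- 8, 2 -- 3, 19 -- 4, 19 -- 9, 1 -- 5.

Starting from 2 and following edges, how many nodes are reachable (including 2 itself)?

BFS from 2 visits: 2, 14, 13, 6, 3, 15, 12, 10, 5, 1, 11, 9, 19, 16, 18, 7, 4, 8, 17
Reachable nodes: 19 of 21 total.

19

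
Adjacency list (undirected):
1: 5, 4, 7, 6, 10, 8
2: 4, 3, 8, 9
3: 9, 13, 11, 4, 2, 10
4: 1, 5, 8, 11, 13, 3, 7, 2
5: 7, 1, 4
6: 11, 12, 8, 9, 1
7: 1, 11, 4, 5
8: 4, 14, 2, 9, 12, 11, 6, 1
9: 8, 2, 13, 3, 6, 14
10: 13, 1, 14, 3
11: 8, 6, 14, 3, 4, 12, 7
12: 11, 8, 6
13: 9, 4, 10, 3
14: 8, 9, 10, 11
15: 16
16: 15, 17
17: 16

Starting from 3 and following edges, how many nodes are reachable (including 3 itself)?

BFS from 3 visits: 3, 13, 11, 10, 9, 4, 2, 14, 12, 8, 7, 6, 1, 5
Reachable nodes: 14 of 17 total.

14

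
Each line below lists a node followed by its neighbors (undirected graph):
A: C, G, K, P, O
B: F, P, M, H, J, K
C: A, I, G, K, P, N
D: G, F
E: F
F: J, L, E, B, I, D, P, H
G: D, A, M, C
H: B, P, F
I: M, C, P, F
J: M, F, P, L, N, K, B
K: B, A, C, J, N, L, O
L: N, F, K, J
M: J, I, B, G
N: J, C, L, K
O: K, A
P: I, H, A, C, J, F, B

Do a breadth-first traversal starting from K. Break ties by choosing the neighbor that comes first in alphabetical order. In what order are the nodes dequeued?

K, A, B, C, J, L, N, O, G, P, F, H, M, I, D, E

Visit K; enqueue A, B, C, J, L, N, O → queue [A, B, C, J, L, N, O]
Visit A; enqueue G, P → queue [B, C, J, L, N, O, G, P]
Visit B; enqueue F, H, M → queue [C, J, L, N, O, G, P, F, H, M]
Visit C; enqueue I → queue [J, L, N, O, G, P, F, H, M, I]
Visit J → queue [L, N, O, G, P, F, H, M, I]
Visit L → queue [N, O, G, P, F, H, M, I]
Visit N → queue [O, G, P, F, H, M, I]
Visit O → queue [G, P, F, H, M, I]
Visit G; enqueue D → queue [P, F, H, M, I, D]
Visit P → queue [F, H, M, I, D]
Visit F; enqueue E → queue [H, M, I, D, E]
Visit H → queue [M, I, D, E]
Visit M → queue [I, D, E]
Visit I → queue [D, E]
Visit D → queue [E]
Visit E → queue []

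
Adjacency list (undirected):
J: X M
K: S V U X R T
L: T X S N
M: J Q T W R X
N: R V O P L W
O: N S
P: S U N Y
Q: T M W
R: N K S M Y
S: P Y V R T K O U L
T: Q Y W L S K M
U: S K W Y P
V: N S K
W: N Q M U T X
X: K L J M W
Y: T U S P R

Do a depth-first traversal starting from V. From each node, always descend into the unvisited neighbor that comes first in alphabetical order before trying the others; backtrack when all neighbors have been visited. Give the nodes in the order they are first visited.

V, K, R, M, J, X, L, N, O, S, P, U, W, Q, T, Y

Visit V
V → K
K → R
R → M
M → J
J → X
X → L
L → N
N → O
O → S
S → P
P → U
U → W
W → Q
Q → T
T → Y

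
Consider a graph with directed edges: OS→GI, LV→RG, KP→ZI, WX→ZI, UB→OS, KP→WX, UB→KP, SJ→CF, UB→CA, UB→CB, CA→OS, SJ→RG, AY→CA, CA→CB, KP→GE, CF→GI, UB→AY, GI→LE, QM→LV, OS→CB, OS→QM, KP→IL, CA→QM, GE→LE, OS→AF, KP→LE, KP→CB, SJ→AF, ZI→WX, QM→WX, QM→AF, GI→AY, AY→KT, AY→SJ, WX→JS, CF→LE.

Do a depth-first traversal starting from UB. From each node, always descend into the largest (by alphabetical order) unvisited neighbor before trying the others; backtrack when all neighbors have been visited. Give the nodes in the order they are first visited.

Visit UB
UB → OS
OS → QM
QM → WX
WX → ZI
WX → JS
QM → LV
LV → RG
QM → AF
OS → GI
GI → LE
GI → AY
AY → SJ
SJ → CF
AY → KT
AY → CA
CA → CB
UB → KP
KP → IL
KP → GE

UB, OS, QM, WX, ZI, JS, LV, RG, AF, GI, LE, AY, SJ, CF, KT, CA, CB, KP, IL, GE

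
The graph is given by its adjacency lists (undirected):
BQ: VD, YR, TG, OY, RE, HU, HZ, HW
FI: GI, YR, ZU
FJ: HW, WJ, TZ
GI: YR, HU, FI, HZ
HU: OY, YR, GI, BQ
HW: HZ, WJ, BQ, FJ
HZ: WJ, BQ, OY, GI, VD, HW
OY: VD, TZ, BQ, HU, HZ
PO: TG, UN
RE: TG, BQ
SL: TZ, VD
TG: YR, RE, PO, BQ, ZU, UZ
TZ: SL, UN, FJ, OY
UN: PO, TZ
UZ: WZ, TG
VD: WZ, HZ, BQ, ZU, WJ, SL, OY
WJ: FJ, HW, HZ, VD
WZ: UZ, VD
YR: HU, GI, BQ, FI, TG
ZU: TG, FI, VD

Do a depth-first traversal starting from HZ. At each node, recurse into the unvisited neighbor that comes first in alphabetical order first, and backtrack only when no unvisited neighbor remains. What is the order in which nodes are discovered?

Visit HZ
HZ → BQ
BQ → HU
HU → GI
GI → FI
FI → YR
YR → TG
TG → PO
PO → UN
UN → TZ
TZ → FJ
FJ → HW
HW → WJ
WJ → VD
VD → OY
VD → SL
VD → WZ
WZ → UZ
VD → ZU
TG → RE

HZ BQ HU GI FI YR TG PO UN TZ FJ HW WJ VD OY SL WZ UZ ZU RE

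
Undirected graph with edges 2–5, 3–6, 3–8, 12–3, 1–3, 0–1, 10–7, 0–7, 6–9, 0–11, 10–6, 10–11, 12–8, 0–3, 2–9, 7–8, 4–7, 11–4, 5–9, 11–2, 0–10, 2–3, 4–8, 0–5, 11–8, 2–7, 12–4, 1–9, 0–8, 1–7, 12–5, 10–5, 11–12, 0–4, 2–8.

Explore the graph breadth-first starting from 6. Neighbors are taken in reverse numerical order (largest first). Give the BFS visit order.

6, 10, 9, 3, 11, 7, 5, 0, 2, 1, 12, 8, 4

Visit 6; enqueue 10, 9, 3 → queue [10, 9, 3]
Visit 10; enqueue 11, 7, 5, 0 → queue [9, 3, 11, 7, 5, 0]
Visit 9; enqueue 2, 1 → queue [3, 11, 7, 5, 0, 2, 1]
Visit 3; enqueue 12, 8 → queue [11, 7, 5, 0, 2, 1, 12, 8]
Visit 11; enqueue 4 → queue [7, 5, 0, 2, 1, 12, 8, 4]
Visit 7 → queue [5, 0, 2, 1, 12, 8, 4]
Visit 5 → queue [0, 2, 1, 12, 8, 4]
Visit 0 → queue [2, 1, 12, 8, 4]
Visit 2 → queue [1, 12, 8, 4]
Visit 1 → queue [12, 8, 4]
Visit 12 → queue [8, 4]
Visit 8 → queue [4]
Visit 4 → queue []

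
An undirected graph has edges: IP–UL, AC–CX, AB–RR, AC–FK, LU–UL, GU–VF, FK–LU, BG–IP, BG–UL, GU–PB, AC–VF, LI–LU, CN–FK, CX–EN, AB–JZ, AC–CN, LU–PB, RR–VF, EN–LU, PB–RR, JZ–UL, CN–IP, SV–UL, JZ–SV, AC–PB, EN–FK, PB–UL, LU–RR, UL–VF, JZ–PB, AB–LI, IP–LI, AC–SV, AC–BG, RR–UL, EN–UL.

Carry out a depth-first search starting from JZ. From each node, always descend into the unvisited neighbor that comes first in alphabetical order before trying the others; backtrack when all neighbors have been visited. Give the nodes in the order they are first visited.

JZ → AB → LI → IP → BG → AC → CN → FK → EN → CX → LU → PB → GU → VF → RR → UL → SV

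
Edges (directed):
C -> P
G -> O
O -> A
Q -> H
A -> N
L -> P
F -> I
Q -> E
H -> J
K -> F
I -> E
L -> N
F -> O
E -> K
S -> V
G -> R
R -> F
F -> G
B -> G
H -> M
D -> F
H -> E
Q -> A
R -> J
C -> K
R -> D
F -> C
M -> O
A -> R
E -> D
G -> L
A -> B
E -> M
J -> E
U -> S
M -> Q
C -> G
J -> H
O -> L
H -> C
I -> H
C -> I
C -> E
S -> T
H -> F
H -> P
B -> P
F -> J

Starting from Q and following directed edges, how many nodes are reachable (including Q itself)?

18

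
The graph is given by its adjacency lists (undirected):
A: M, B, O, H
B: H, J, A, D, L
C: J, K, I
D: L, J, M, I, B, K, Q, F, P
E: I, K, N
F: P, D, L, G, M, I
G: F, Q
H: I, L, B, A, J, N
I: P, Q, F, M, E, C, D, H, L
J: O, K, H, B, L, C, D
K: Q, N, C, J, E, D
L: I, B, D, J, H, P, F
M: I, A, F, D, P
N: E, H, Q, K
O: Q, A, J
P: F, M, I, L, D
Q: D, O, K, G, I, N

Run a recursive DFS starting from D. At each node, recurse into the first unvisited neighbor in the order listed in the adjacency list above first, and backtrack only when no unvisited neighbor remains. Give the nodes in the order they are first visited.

D, L, I, P, F, G, Q, O, A, M, B, H, J, K, N, E, C

Visit D
D → L
L → I
I → P
P → F
F → G
G → Q
Q → O
O → A
A → M
A → B
B → H
H → J
J → K
K → N
N → E
K → C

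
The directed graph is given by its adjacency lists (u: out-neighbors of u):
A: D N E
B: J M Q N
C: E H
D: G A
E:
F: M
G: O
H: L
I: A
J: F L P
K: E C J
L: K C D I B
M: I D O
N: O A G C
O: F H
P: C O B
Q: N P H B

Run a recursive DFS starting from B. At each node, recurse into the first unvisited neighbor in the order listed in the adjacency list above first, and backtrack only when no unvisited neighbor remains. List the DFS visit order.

Visit B
B → J
J → F
F → M
M → I
I → A
A → D
D → G
G → O
O → H
H → L
L → K
K → E
K → C
A → N
J → P
B → Q

B, J, F, M, I, A, D, G, O, H, L, K, E, C, N, P, Q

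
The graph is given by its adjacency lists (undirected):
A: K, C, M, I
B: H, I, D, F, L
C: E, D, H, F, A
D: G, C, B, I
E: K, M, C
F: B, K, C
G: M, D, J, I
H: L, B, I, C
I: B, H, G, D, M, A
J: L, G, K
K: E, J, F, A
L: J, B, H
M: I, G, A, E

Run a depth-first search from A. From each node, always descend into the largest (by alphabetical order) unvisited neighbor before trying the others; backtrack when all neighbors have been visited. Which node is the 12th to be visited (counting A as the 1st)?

Visit A
A → M
M → I
I → H
H → L
L → J
J → K
K → F
F → C
C → E
C → D
D → G
D → B

Visit order: A, M, I, H, L, J, K, F, C, E, D, G, B

G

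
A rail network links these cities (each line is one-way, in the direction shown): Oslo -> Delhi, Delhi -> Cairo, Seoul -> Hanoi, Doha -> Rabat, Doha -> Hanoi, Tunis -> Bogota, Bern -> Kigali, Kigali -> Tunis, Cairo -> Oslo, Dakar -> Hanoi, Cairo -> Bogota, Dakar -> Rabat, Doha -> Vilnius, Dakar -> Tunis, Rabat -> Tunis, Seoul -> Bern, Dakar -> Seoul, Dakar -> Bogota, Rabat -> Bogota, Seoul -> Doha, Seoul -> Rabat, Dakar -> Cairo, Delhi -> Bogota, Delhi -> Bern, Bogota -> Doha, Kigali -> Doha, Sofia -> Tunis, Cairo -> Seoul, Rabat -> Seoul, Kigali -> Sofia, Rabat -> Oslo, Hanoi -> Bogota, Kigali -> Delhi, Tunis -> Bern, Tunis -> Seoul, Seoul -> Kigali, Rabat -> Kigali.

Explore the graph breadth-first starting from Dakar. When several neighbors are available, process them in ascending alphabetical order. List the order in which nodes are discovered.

Dakar Bogota Cairo Hanoi Rabat Seoul Tunis Doha Oslo Kigali Bern Vilnius Delhi Sofia

Visit Dakar; enqueue Bogota, Cairo, Hanoi, Rabat, Seoul, Tunis → queue [Bogota, Cairo, Hanoi, Rabat, Seoul, Tunis]
Visit Bogota; enqueue Doha → queue [Cairo, Hanoi, Rabat, Seoul, Tunis, Doha]
Visit Cairo; enqueue Oslo → queue [Hanoi, Rabat, Seoul, Tunis, Doha, Oslo]
Visit Hanoi → queue [Rabat, Seoul, Tunis, Doha, Oslo]
Visit Rabat; enqueue Kigali → queue [Seoul, Tunis, Doha, Oslo, Kigali]
Visit Seoul; enqueue Bern → queue [Tunis, Doha, Oslo, Kigali, Bern]
Visit Tunis → queue [Doha, Oslo, Kigali, Bern]
Visit Doha; enqueue Vilnius → queue [Oslo, Kigali, Bern, Vilnius]
Visit Oslo; enqueue Delhi → queue [Kigali, Bern, Vilnius, Delhi]
Visit Kigali; enqueue Sofia → queue [Bern, Vilnius, Delhi, Sofia]
Visit Bern → queue [Vilnius, Delhi, Sofia]
Visit Vilnius → queue [Delhi, Sofia]
Visit Delhi → queue [Sofia]
Visit Sofia → queue []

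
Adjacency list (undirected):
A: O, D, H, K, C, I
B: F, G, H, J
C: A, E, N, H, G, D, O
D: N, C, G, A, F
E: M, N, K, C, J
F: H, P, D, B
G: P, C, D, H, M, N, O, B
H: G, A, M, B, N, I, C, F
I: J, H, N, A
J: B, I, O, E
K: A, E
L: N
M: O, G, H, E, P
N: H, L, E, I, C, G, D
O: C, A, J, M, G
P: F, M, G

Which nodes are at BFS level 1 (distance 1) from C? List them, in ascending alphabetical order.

A, D, E, G, H, N, O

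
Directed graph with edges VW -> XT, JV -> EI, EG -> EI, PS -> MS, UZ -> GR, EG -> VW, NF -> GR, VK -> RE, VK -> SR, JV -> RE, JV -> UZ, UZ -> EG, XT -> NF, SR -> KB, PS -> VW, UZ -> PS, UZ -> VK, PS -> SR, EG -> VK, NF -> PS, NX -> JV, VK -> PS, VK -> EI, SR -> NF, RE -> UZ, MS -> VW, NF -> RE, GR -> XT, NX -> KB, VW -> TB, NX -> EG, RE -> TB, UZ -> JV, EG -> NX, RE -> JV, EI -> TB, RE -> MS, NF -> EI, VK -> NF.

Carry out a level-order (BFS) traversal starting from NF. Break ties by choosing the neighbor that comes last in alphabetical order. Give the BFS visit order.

NF, RE, PS, GR, EI, UZ, TB, MS, JV, VW, SR, XT, VK, EG, KB, NX

Visit NF; enqueue RE, PS, GR, EI → queue [RE, PS, GR, EI]
Visit RE; enqueue UZ, TB, MS, JV → queue [PS, GR, EI, UZ, TB, MS, JV]
Visit PS; enqueue VW, SR → queue [GR, EI, UZ, TB, MS, JV, VW, SR]
Visit GR; enqueue XT → queue [EI, UZ, TB, MS, JV, VW, SR, XT]
Visit EI → queue [UZ, TB, MS, JV, VW, SR, XT]
Visit UZ; enqueue VK, EG → queue [TB, MS, JV, VW, SR, XT, VK, EG]
Visit TB → queue [MS, JV, VW, SR, XT, VK, EG]
Visit MS → queue [JV, VW, SR, XT, VK, EG]
Visit JV → queue [VW, SR, XT, VK, EG]
Visit VW → queue [SR, XT, VK, EG]
Visit SR; enqueue KB → queue [XT, VK, EG, KB]
Visit XT → queue [VK, EG, KB]
Visit VK → queue [EG, KB]
Visit EG; enqueue NX → queue [KB, NX]
Visit KB → queue [NX]
Visit NX → queue []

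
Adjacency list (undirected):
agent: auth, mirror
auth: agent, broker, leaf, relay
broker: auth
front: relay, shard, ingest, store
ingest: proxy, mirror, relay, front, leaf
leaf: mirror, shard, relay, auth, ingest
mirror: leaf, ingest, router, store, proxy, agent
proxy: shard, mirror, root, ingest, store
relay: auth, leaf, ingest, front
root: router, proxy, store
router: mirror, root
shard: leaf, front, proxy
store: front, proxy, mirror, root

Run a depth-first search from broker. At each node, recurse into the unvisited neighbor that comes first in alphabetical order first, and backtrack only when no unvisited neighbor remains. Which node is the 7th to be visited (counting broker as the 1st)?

relay

Visit broker
broker → auth
auth → agent
agent → mirror
mirror → ingest
ingest → front
front → relay
relay → leaf
leaf → shard
shard → proxy
proxy → root
root → router
root → store

Visit order: broker, auth, agent, mirror, ingest, front, relay, leaf, shard, proxy, root, router, store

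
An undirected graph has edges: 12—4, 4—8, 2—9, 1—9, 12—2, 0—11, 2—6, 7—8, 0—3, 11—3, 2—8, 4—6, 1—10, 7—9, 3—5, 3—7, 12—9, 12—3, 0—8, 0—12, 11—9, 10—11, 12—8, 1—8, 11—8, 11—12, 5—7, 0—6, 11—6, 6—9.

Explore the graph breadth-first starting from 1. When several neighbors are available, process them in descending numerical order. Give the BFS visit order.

Visit 1; enqueue 10, 9, 8 → queue [10, 9, 8]
Visit 10; enqueue 11 → queue [9, 8, 11]
Visit 9; enqueue 12, 7, 6, 2 → queue [8, 11, 12, 7, 6, 2]
Visit 8; enqueue 4, 0 → queue [11, 12, 7, 6, 2, 4, 0]
Visit 11; enqueue 3 → queue [12, 7, 6, 2, 4, 0, 3]
Visit 12 → queue [7, 6, 2, 4, 0, 3]
Visit 7; enqueue 5 → queue [6, 2, 4, 0, 3, 5]
Visit 6 → queue [2, 4, 0, 3, 5]
Visit 2 → queue [4, 0, 3, 5]
Visit 4 → queue [0, 3, 5]
Visit 0 → queue [3, 5]
Visit 3 → queue [5]
Visit 5 → queue []

1, 10, 9, 8, 11, 12, 7, 6, 2, 4, 0, 3, 5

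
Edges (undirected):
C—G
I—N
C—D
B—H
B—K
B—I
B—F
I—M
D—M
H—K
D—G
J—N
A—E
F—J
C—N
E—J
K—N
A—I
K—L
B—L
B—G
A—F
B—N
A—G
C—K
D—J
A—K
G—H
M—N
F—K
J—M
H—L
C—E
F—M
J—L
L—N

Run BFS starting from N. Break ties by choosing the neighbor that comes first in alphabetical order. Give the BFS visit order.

Visit N; enqueue B, C, I, J, K, L, M → queue [B, C, I, J, K, L, M]
Visit B; enqueue F, G, H → queue [C, I, J, K, L, M, F, G, H]
Visit C; enqueue D, E → queue [I, J, K, L, M, F, G, H, D, E]
Visit I; enqueue A → queue [J, K, L, M, F, G, H, D, E, A]
Visit J → queue [K, L, M, F, G, H, D, E, A]
Visit K → queue [L, M, F, G, H, D, E, A]
Visit L → queue [M, F, G, H, D, E, A]
Visit M → queue [F, G, H, D, E, A]
Visit F → queue [G, H, D, E, A]
Visit G → queue [H, D, E, A]
Visit H → queue [D, E, A]
Visit D → queue [E, A]
Visit E → queue [A]
Visit A → queue []

N, B, C, I, J, K, L, M, F, G, H, D, E, A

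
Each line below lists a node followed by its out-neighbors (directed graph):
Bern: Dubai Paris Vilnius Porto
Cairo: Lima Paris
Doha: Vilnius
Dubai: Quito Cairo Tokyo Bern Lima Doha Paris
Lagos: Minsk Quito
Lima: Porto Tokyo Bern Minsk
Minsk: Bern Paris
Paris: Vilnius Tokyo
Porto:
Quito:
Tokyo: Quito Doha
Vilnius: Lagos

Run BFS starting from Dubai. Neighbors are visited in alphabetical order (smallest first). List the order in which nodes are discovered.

Visit Dubai; enqueue Bern, Cairo, Doha, Lima, Paris, Quito, Tokyo → queue [Bern, Cairo, Doha, Lima, Paris, Quito, Tokyo]
Visit Bern; enqueue Porto, Vilnius → queue [Cairo, Doha, Lima, Paris, Quito, Tokyo, Porto, Vilnius]
Visit Cairo → queue [Doha, Lima, Paris, Quito, Tokyo, Porto, Vilnius]
Visit Doha → queue [Lima, Paris, Quito, Tokyo, Porto, Vilnius]
Visit Lima; enqueue Minsk → queue [Paris, Quito, Tokyo, Porto, Vilnius, Minsk]
Visit Paris → queue [Quito, Tokyo, Porto, Vilnius, Minsk]
Visit Quito → queue [Tokyo, Porto, Vilnius, Minsk]
Visit Tokyo → queue [Porto, Vilnius, Minsk]
Visit Porto → queue [Vilnius, Minsk]
Visit Vilnius; enqueue Lagos → queue [Minsk, Lagos]
Visit Minsk → queue [Lagos]
Visit Lagos → queue []

Dubai, Bern, Cairo, Doha, Lima, Paris, Quito, Tokyo, Porto, Vilnius, Minsk, Lagos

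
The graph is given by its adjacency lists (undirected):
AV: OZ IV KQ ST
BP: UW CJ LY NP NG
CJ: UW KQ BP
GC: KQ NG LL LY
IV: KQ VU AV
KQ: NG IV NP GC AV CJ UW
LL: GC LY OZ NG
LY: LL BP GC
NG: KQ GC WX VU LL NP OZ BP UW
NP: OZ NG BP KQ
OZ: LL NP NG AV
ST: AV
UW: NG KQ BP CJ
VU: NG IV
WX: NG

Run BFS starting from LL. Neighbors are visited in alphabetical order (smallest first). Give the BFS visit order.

LL GC LY NG OZ KQ BP NP UW VU WX AV CJ IV ST

Visit LL; enqueue GC, LY, NG, OZ → queue [GC, LY, NG, OZ]
Visit GC; enqueue KQ → queue [LY, NG, OZ, KQ]
Visit LY; enqueue BP → queue [NG, OZ, KQ, BP]
Visit NG; enqueue NP, UW, VU, WX → queue [OZ, KQ, BP, NP, UW, VU, WX]
Visit OZ; enqueue AV → queue [KQ, BP, NP, UW, VU, WX, AV]
Visit KQ; enqueue CJ, IV → queue [BP, NP, UW, VU, WX, AV, CJ, IV]
Visit BP → queue [NP, UW, VU, WX, AV, CJ, IV]
Visit NP → queue [UW, VU, WX, AV, CJ, IV]
Visit UW → queue [VU, WX, AV, CJ, IV]
Visit VU → queue [WX, AV, CJ, IV]
Visit WX → queue [AV, CJ, IV]
Visit AV; enqueue ST → queue [CJ, IV, ST]
Visit CJ → queue [IV, ST]
Visit IV → queue [ST]
Visit ST → queue []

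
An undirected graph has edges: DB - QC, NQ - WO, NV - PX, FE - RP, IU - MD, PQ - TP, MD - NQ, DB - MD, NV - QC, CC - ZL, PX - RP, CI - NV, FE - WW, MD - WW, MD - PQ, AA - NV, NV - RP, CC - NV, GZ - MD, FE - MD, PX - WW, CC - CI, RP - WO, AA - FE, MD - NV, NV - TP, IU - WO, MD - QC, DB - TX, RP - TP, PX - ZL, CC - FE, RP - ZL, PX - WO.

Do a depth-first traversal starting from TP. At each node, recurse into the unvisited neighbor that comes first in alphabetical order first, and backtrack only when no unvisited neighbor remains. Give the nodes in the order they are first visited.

TP, NV, AA, FE, CC, CI, ZL, PX, RP, WO, IU, MD, DB, QC, TX, GZ, NQ, PQ, WW

Visit TP
TP → NV
NV → AA
AA → FE
FE → CC
CC → CI
CC → ZL
ZL → PX
PX → RP
RP → WO
WO → IU
IU → MD
MD → DB
DB → QC
DB → TX
MD → GZ
MD → NQ
MD → PQ
MD → WW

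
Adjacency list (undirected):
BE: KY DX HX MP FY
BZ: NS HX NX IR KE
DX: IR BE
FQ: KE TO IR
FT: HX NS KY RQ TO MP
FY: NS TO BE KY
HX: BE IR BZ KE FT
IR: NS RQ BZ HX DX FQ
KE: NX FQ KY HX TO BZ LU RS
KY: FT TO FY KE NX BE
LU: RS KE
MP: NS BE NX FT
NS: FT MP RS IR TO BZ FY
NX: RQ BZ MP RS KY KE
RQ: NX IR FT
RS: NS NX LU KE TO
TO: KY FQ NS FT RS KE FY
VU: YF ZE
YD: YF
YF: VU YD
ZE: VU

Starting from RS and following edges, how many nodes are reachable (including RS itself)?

17

BFS from RS visits: RS, TO, NX, NS, LU, KE, KY, FY, FT, FQ, RQ, MP, BZ, IR, HX, BE, DX
Reachable nodes: 17 of 21 total.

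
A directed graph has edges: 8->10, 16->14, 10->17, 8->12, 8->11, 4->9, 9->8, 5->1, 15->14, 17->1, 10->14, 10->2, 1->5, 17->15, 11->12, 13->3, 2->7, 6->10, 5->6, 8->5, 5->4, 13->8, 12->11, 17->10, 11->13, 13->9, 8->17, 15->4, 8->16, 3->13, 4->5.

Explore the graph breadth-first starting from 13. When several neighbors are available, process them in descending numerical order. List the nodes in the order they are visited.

13, 9, 8, 3, 17, 16, 12, 11, 10, 5, 15, 1, 14, 2, 6, 4, 7

Visit 13; enqueue 9, 8, 3 → queue [9, 8, 3]
Visit 9 → queue [8, 3]
Visit 8; enqueue 17, 16, 12, 11, 10, 5 → queue [3, 17, 16, 12, 11, 10, 5]
Visit 3 → queue [17, 16, 12, 11, 10, 5]
Visit 17; enqueue 15, 1 → queue [16, 12, 11, 10, 5, 15, 1]
Visit 16; enqueue 14 → queue [12, 11, 10, 5, 15, 1, 14]
Visit 12 → queue [11, 10, 5, 15, 1, 14]
Visit 11 → queue [10, 5, 15, 1, 14]
Visit 10; enqueue 2 → queue [5, 15, 1, 14, 2]
Visit 5; enqueue 6, 4 → queue [15, 1, 14, 2, 6, 4]
Visit 15 → queue [1, 14, 2, 6, 4]
Visit 1 → queue [14, 2, 6, 4]
Visit 14 → queue [2, 6, 4]
Visit 2; enqueue 7 → queue [6, 4, 7]
Visit 6 → queue [4, 7]
Visit 4 → queue [7]
Visit 7 → queue []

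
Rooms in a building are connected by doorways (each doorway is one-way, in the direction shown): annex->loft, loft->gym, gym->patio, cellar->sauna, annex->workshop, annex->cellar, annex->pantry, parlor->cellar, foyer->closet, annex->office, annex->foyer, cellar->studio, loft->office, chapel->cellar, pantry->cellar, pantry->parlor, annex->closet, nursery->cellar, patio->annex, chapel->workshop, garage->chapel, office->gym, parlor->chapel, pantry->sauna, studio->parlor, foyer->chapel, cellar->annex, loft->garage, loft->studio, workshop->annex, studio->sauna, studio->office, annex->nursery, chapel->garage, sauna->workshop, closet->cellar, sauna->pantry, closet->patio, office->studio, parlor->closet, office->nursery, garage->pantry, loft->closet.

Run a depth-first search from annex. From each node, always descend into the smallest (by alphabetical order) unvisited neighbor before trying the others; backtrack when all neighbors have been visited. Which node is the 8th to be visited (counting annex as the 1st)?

workshop

Visit annex
annex → cellar
cellar → sauna
sauna → pantry
pantry → parlor
parlor → chapel
chapel → garage
chapel → workshop
parlor → closet
closet → patio
cellar → studio
studio → office
office → gym
office → nursery
annex → foyer
annex → loft

Visit order: annex, cellar, sauna, pantry, parlor, chapel, garage, workshop, closet, patio, studio, office, gym, nursery, foyer, loft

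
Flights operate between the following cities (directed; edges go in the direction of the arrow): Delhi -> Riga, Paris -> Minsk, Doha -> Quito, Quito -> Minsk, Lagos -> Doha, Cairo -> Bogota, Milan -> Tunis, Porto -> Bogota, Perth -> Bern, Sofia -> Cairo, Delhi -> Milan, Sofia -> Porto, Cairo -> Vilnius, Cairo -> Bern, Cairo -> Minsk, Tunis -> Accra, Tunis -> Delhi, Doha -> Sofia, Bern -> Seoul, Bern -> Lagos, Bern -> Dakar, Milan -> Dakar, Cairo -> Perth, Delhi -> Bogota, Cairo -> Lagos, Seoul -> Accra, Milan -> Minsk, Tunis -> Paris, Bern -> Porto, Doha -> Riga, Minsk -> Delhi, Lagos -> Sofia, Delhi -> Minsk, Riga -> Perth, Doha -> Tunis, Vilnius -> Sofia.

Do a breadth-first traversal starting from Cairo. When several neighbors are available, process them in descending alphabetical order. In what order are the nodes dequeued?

Cairo -> Vilnius -> Perth -> Minsk -> Lagos -> Bogota -> Bern -> Sofia -> Delhi -> Doha -> Seoul -> Porto -> Dakar -> Riga -> Milan -> Tunis -> Quito -> Accra -> Paris

Visit Cairo; enqueue Vilnius, Perth, Minsk, Lagos, Bogota, Bern → queue [Vilnius, Perth, Minsk, Lagos, Bogota, Bern]
Visit Vilnius; enqueue Sofia → queue [Perth, Minsk, Lagos, Bogota, Bern, Sofia]
Visit Perth → queue [Minsk, Lagos, Bogota, Bern, Sofia]
Visit Minsk; enqueue Delhi → queue [Lagos, Bogota, Bern, Sofia, Delhi]
Visit Lagos; enqueue Doha → queue [Bogota, Bern, Sofia, Delhi, Doha]
Visit Bogota → queue [Bern, Sofia, Delhi, Doha]
Visit Bern; enqueue Seoul, Porto, Dakar → queue [Sofia, Delhi, Doha, Seoul, Porto, Dakar]
Visit Sofia → queue [Delhi, Doha, Seoul, Porto, Dakar]
Visit Delhi; enqueue Riga, Milan → queue [Doha, Seoul, Porto, Dakar, Riga, Milan]
Visit Doha; enqueue Tunis, Quito → queue [Seoul, Porto, Dakar, Riga, Milan, Tunis, Quito]
Visit Seoul; enqueue Accra → queue [Porto, Dakar, Riga, Milan, Tunis, Quito, Accra]
Visit Porto → queue [Dakar, Riga, Milan, Tunis, Quito, Accra]
Visit Dakar → queue [Riga, Milan, Tunis, Quito, Accra]
Visit Riga → queue [Milan, Tunis, Quito, Accra]
Visit Milan → queue [Tunis, Quito, Accra]
Visit Tunis; enqueue Paris → queue [Quito, Accra, Paris]
Visit Quito → queue [Accra, Paris]
Visit Accra → queue [Paris]
Visit Paris → queue []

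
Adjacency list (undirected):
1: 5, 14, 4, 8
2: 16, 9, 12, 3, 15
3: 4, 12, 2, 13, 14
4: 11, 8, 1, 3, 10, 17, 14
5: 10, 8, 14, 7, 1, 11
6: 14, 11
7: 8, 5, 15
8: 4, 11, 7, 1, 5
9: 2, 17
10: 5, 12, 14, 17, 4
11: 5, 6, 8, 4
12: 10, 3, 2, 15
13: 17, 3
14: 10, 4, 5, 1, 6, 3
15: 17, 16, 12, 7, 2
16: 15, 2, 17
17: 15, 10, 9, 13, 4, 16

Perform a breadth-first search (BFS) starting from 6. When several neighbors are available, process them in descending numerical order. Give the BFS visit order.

Visit 6; enqueue 14, 11 → queue [14, 11]
Visit 14; enqueue 10, 5, 4, 3, 1 → queue [11, 10, 5, 4, 3, 1]
Visit 11; enqueue 8 → queue [10, 5, 4, 3, 1, 8]
Visit 10; enqueue 17, 12 → queue [5, 4, 3, 1, 8, 17, 12]
Visit 5; enqueue 7 → queue [4, 3, 1, 8, 17, 12, 7]
Visit 4 → queue [3, 1, 8, 17, 12, 7]
Visit 3; enqueue 13, 2 → queue [1, 8, 17, 12, 7, 13, 2]
Visit 1 → queue [8, 17, 12, 7, 13, 2]
Visit 8 → queue [17, 12, 7, 13, 2]
Visit 17; enqueue 16, 15, 9 → queue [12, 7, 13, 2, 16, 15, 9]
Visit 12 → queue [7, 13, 2, 16, 15, 9]
Visit 7 → queue [13, 2, 16, 15, 9]
Visit 13 → queue [2, 16, 15, 9]
Visit 2 → queue [16, 15, 9]
Visit 16 → queue [15, 9]
Visit 15 → queue [9]
Visit 9 → queue []

6 -> 14 -> 11 -> 10 -> 5 -> 4 -> 3 -> 1 -> 8 -> 17 -> 12 -> 7 -> 13 -> 2 -> 16 -> 15 -> 9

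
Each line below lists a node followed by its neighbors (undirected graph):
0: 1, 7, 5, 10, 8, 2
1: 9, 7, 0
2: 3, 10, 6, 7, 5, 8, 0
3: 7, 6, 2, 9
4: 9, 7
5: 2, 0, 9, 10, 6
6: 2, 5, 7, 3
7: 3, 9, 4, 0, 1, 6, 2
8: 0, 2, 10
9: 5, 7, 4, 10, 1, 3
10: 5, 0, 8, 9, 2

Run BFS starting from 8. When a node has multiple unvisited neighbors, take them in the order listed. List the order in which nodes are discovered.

Visit 8; enqueue 0, 2, 10 → queue [0, 2, 10]
Visit 0; enqueue 1, 7, 5 → queue [2, 10, 1, 7, 5]
Visit 2; enqueue 3, 6 → queue [10, 1, 7, 5, 3, 6]
Visit 10; enqueue 9 → queue [1, 7, 5, 3, 6, 9]
Visit 1 → queue [7, 5, 3, 6, 9]
Visit 7; enqueue 4 → queue [5, 3, 6, 9, 4]
Visit 5 → queue [3, 6, 9, 4]
Visit 3 → queue [6, 9, 4]
Visit 6 → queue [9, 4]
Visit 9 → queue [4]
Visit 4 → queue []

8 → 0 → 2 → 10 → 1 → 7 → 5 → 3 → 6 → 9 → 4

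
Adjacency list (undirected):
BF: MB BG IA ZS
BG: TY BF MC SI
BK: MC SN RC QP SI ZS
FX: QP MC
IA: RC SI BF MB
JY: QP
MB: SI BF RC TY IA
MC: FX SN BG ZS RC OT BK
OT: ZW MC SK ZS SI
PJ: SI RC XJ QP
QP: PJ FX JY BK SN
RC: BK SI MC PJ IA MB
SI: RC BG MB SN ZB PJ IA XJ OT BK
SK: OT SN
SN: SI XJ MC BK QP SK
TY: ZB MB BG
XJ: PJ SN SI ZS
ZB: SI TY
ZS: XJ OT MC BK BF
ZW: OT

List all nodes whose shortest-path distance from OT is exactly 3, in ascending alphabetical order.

QP, TY

Level 0: OT
Level 1: MC, SI, SK, ZS, ZW
Level 2: BF, BG, BK, FX, IA, MB, PJ, RC, SN, XJ, ZB
Level 3: QP, TY
Level 4: JY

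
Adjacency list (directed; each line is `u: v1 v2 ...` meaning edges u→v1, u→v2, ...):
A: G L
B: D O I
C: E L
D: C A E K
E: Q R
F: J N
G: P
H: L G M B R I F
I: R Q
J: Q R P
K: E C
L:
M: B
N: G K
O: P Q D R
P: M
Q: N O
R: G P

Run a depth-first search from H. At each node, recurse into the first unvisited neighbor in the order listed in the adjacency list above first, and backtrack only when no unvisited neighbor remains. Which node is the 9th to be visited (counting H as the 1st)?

Visit H
H → L
H → G
G → P
P → M
M → B
B → D
D → C
C → E
E → Q
Q → N
N → K
Q → O
O → R
D → A
B → I
H → F
F → J

Visit order: H, L, G, P, M, B, D, C, E, Q, N, K, O, R, A, I, F, J

E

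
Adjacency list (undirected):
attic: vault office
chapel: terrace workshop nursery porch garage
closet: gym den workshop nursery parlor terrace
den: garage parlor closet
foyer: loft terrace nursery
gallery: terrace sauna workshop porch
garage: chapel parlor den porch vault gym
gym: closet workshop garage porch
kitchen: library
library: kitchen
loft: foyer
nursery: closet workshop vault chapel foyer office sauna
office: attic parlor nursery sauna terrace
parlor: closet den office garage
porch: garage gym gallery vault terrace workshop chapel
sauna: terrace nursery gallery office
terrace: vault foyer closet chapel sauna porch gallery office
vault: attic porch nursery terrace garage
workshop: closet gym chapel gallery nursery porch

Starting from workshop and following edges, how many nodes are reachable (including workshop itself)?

17

BFS from workshop visits: workshop, chapel, closet, gallery, gym, nursery, porch, garage, terrace, den, parlor, sauna, foyer, office, vault, loft, attic
Reachable nodes: 17 of 19 total.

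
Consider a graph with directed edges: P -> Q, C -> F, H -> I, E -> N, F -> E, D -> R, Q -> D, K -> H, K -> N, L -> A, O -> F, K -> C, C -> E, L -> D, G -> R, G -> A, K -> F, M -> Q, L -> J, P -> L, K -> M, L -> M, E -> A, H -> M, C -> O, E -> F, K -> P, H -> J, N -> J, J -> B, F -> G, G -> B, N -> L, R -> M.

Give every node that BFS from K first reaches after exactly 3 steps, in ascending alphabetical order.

Level 0: K
Level 1: C, F, H, M, N, P
Level 2: E, G, I, J, L, O, Q
Level 3: A, B, D, R

A, B, D, R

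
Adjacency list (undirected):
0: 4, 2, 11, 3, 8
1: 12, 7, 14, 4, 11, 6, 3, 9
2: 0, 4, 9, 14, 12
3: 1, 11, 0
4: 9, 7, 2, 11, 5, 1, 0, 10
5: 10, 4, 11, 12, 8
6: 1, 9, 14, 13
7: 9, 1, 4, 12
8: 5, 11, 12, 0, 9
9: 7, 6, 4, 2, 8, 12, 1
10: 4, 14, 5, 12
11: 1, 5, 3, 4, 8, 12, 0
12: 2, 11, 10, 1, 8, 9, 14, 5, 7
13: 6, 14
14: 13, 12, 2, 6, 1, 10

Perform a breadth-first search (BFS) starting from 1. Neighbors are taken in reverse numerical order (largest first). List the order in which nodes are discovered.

1 14 12 11 9 7 6 4 3 13 10 2 8 5 0

Visit 1; enqueue 14, 12, 11, 9, 7, 6, 4, 3 → queue [14, 12, 11, 9, 7, 6, 4, 3]
Visit 14; enqueue 13, 10, 2 → queue [12, 11, 9, 7, 6, 4, 3, 13, 10, 2]
Visit 12; enqueue 8, 5 → queue [11, 9, 7, 6, 4, 3, 13, 10, 2, 8, 5]
Visit 11; enqueue 0 → queue [9, 7, 6, 4, 3, 13, 10, 2, 8, 5, 0]
Visit 9 → queue [7, 6, 4, 3, 13, 10, 2, 8, 5, 0]
Visit 7 → queue [6, 4, 3, 13, 10, 2, 8, 5, 0]
Visit 6 → queue [4, 3, 13, 10, 2, 8, 5, 0]
Visit 4 → queue [3, 13, 10, 2, 8, 5, 0]
Visit 3 → queue [13, 10, 2, 8, 5, 0]
Visit 13 → queue [10, 2, 8, 5, 0]
Visit 10 → queue [2, 8, 5, 0]
Visit 2 → queue [8, 5, 0]
Visit 8 → queue [5, 0]
Visit 5 → queue [0]
Visit 0 → queue []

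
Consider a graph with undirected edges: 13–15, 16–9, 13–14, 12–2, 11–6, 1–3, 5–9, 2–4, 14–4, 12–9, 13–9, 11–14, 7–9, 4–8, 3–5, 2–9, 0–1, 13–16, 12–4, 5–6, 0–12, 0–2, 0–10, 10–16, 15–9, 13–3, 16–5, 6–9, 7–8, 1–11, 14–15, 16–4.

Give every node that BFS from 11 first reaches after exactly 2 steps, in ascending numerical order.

0, 3, 4, 5, 9, 13, 15

Level 0: 11
Level 1: 1, 6, 14
Level 2: 0, 3, 4, 5, 9, 13, 15
Level 3: 2, 7, 8, 10, 12, 16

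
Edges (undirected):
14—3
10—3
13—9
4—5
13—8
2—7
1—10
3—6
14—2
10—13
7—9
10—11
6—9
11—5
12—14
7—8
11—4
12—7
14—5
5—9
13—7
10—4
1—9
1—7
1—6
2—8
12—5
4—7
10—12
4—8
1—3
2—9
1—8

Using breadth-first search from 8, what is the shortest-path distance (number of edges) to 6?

Level 0: 8
Level 1: 1, 2, 4, 7, 13
Level 2: 3, 5, 6, 9, 10, 11, 12, 14
6 first appears at level 2.

2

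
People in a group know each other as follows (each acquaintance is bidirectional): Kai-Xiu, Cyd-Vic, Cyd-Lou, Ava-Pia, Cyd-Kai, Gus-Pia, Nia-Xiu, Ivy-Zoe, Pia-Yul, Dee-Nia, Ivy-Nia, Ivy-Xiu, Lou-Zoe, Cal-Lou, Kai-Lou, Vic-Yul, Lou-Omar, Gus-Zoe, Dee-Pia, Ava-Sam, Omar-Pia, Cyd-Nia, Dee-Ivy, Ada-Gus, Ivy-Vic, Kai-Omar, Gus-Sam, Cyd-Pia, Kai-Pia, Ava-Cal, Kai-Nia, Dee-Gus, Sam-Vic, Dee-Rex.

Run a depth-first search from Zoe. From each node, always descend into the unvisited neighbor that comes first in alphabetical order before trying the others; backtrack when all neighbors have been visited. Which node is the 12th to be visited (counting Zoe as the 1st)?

Visit Zoe
Zoe → Gus
Gus → Ada
Gus → Dee
Dee → Ivy
Ivy → Nia
Nia → Cyd
Cyd → Kai
Kai → Lou
Lou → Cal
Cal → Ava
Ava → Pia
Pia → Omar
Pia → Yul
Yul → Vic
Vic → Sam
Kai → Xiu
Dee → Rex

Visit order: Zoe, Gus, Ada, Dee, Ivy, Nia, Cyd, Kai, Lou, Cal, Ava, Pia, Omar, Yul, Vic, Sam, Xiu, Rex

Pia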